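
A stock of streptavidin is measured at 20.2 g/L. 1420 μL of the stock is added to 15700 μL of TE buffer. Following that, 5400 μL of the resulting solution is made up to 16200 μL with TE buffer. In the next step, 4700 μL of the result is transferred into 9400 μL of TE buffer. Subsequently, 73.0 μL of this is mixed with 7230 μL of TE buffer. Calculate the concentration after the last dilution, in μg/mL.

1.86 μg/mL

Overall dilution factor = 12.06 × 3 × 3 × 100.0 = 1.09 × 10⁴.
20.2 g/L / 1.09 × 10⁴ = 1.86 × 10⁻³ g/L = 1.86 μg/mL.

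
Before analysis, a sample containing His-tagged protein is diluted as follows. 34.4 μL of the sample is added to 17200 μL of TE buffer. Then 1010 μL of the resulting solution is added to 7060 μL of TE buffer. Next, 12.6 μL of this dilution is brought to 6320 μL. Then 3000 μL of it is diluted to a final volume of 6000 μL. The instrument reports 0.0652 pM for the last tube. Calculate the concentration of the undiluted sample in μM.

Overall dilution factor = 501 × 7.990 × 501.6 × 2 = 4.02 × 10⁶.
Original = 0.0652 pM × 4.02 × 10⁶ = 2.62 × 10⁵ pM = 0.262 μM.

0.262 μM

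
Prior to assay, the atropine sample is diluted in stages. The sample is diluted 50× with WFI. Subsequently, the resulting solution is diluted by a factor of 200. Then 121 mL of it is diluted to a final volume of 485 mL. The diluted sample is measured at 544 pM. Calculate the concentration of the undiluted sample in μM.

21.8 μM

Overall dilution factor = 50 × 200 × 4.008 = 4.01 × 10⁴.
Original = 544 pM × 4.01 × 10⁴ = 2.18 × 10⁷ pM = 21.8 μM.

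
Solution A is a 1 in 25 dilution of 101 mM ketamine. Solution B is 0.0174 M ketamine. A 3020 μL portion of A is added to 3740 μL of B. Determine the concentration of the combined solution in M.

0.0114 M

C_A = 101 mM / 25 = 4.04 mM.
C_B = 0.0174 M = 17.4 mM.
C_mix = (C_A·V_A + C_B·V_B)/(V_A + V_B) = (4.04×3020 + 17.4×3740) / 6760 = 11.4 mM = 0.0114 M.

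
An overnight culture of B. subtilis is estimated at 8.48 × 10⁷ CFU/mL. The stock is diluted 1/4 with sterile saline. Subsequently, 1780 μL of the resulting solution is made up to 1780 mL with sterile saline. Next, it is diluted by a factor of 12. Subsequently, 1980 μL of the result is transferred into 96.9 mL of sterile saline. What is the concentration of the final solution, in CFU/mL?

35.4 CFU/mL

Overall dilution factor = 4 × 1000 × 12 × 49.94 = 2.40 × 10⁶.
8.48 × 10⁷ CFU/mL / 2.40 × 10⁶ = 35.4 CFU/mL.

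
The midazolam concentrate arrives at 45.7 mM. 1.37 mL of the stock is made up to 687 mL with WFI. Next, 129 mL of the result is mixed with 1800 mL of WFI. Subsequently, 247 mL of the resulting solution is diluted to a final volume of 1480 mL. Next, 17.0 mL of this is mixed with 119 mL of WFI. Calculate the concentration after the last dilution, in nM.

127 nM

Overall dilution factor = 501.5 × 14.95 × 5.992 × 8 = 3.59 × 10⁵.
45.7 mM / 3.59 × 10⁵ = 1.27 × 10⁻⁴ mM = 127 nM.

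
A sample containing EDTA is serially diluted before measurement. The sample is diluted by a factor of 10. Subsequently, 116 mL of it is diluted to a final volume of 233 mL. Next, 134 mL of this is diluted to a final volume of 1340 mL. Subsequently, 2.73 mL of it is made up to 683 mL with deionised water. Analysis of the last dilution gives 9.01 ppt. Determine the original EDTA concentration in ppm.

Overall dilution factor = 10 × 2.009 × 10 × 250.2 = 5.03 × 10⁴.
Original = 9.01 ppt × 5.03 × 10⁴ = 4.53 × 10⁵ ppt = 0.453 ppm.

0.453 ppm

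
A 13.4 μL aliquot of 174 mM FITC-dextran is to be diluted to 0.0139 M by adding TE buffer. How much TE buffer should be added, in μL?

0.0139 M = 13.9 mM.
V₂ = C₁V₁/C₂ = 174 × 13.4 / 13.9 = 168 μL.
Diluent to add = V₂ − V₁ = 168 − 13.4 = 154 μL.

154 μL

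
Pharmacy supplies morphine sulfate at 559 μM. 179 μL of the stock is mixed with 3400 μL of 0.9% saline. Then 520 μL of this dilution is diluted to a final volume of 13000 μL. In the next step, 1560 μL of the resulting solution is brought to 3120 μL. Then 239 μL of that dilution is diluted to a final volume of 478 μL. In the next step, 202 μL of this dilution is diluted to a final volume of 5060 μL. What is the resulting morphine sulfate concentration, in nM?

11.2 nM

Overall dilution factor = 19.99 × 25 × 2 × 2 × 25.05 = 5.01 × 10⁴.
559 μM / 5.01 × 10⁴ = 0.0112 μM = 11.2 nM.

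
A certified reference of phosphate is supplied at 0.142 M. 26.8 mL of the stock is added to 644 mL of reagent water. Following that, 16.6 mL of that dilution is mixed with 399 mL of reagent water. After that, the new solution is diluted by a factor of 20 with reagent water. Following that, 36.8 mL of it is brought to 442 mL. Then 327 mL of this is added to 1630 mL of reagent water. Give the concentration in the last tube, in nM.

158 nM

Overall dilution factor = 25.03 × 25.04 × 20 × 12.01 × 5.985 = 9.01 × 10⁵.
0.142 M / 9.01 × 10⁵ = 1.58 × 10⁻⁷ M = 158 nM.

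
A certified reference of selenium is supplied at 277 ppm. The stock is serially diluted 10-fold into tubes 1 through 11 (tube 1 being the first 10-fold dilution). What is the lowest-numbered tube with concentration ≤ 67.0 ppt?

Tube n has concentration 277 ppm / 10ⁿ.
Need 10ⁿ ≥ 277 ppm / 67.0 ppt = 4.13 × 10⁶, so n ≥ 6.62.
First such tube: n = 7.

tube 7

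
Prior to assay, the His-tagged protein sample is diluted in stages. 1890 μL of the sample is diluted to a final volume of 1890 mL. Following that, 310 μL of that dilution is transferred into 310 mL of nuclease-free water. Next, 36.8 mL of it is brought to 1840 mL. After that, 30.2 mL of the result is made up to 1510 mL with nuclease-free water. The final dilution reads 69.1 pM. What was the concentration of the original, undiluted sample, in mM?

173 mM

Overall dilution factor = 1000 × 1001 × 50 × 50 = 2.50 × 10⁹.
Original = 69.1 pM × 2.50 × 10⁹ = 1.73 × 10¹¹ pM = 173 mM.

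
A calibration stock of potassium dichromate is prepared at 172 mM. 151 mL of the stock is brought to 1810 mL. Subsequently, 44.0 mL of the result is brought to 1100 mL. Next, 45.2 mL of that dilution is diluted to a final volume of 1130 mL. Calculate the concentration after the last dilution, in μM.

Overall dilution factor = 11.99 × 25 × 25 = 7492.
172 mM / 7492 = 0.0230 mM = 23.0 μM.

23.0 μM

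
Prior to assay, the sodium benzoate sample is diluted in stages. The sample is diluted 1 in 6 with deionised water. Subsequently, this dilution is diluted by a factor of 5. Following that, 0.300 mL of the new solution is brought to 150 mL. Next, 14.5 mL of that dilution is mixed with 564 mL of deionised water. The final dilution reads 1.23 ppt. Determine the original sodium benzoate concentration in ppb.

Overall dilution factor = 6 × 5 × 500 × 39.90 = 5.98 × 10⁵.
Original = 1.23 ppt × 5.98 × 10⁵ = 7.36 × 10⁵ ppt = 736 ppb.

736 ppb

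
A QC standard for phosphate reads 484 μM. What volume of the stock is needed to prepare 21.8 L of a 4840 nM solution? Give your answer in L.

4840 nM = 4.84 μM.
V₁ = C₂V₂/C₁ = 4.84 × 21.8 / 484 = 0.218 L.

0.218 L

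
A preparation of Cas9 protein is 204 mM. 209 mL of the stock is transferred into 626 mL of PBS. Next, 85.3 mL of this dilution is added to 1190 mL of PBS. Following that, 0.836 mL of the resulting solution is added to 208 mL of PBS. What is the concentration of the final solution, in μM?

Overall dilution factor = 3.995 × 14.95 × 249.8 = 1.49 × 10⁴.
204 mM / 1.49 × 10⁴ = 0.0137 mM = 13.7 μM.

13.7 μM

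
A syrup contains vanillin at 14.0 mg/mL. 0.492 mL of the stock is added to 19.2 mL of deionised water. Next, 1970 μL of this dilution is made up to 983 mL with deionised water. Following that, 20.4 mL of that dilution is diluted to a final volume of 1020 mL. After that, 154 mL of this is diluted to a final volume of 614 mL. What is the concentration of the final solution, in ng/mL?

Overall dilution factor = 40.02 × 499.0 × 50 × 3.987 = 3.98 × 10⁶.
14.0 mg/mL / 3.98 × 10⁶ = 3.52 × 10⁻⁶ mg/mL = 3.52 ng/mL.

3.52 ng/mL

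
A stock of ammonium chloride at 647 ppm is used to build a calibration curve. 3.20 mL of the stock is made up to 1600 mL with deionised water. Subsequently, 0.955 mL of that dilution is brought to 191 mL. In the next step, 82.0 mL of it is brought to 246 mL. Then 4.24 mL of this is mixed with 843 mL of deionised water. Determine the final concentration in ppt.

Overall dilution factor = 500 × 200 × 3 × 199.8 = 5.99 × 10⁷.
647 ppm / 5.99 × 10⁷ = 1.08 × 10⁻⁵ ppm = 10.8 ppt.

10.8 ppt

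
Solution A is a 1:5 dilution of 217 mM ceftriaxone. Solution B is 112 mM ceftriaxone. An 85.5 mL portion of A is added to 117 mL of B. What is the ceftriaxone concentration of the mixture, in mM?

83.0 mM

C_A = 217 mM / 5 = 43.4 mM.
C_mix = (C_A·V_A + C_B·V_B)/(V_A + V_B) = (43.4×85.5 + 112×117) / 202.5 = 83.0 mM.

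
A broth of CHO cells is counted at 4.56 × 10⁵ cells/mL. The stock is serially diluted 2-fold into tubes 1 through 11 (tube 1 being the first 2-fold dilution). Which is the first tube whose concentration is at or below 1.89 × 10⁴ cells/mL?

Tube n has concentration 4.56 × 10⁵ cells/mL / 2ⁿ.
Need 2ⁿ ≥ 4.56 × 10⁵ cells/mL / 1.89 × 10⁴ cells/mL = 24.1, so n ≥ 4.59.
First such tube: n = 5.

tube 5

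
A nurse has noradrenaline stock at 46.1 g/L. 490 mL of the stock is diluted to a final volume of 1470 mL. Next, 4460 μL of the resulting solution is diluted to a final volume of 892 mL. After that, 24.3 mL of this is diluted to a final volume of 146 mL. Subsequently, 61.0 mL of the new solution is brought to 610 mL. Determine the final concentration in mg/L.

1.28 mg/L

Overall dilution factor = 3 × 200 × 6.008 × 10 = 3.60 × 10⁴.
46.1 g/L / 3.60 × 10⁴ = 1.28 × 10⁻³ g/L = 1.28 mg/L.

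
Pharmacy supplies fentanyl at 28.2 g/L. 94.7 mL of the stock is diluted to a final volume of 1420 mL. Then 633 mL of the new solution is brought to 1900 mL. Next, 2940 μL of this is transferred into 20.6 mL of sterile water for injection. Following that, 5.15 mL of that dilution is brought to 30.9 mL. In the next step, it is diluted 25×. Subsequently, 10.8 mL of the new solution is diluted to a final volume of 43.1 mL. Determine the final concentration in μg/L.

Overall dilution factor = 14.99 × 3.002 × 8.007 × 6 × 25 × 3.991 = 2.16 × 10⁵.
28.2 g/L / 2.16 × 10⁵ = 1.31 × 10⁻⁴ g/L = 131 μg/L.

131 μg/L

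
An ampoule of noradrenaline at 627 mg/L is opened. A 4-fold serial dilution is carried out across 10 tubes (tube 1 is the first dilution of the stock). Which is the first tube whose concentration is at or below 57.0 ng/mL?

tube 7

Tube n has concentration 627 mg/L / 4ⁿ.
Need 4ⁿ ≥ 627 mg/L / 57.0 ng/mL = 1.10 × 10⁴, so n ≥ 6.71.
First such tube: n = 7.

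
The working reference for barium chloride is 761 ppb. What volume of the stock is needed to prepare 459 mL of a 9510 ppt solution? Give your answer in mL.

5.74 mL

9510 ppt = 9.51 ppb.
V₁ = C₂V₂/C₁ = 9.51 × 459 / 761 = 5.74 mL.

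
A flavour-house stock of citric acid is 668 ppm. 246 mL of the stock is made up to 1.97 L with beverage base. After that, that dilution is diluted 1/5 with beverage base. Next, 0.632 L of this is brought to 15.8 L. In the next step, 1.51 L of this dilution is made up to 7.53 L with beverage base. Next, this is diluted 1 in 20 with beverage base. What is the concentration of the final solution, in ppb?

Overall dilution factor = 8.008 × 5 × 25 × 4.987 × 20 = 9.98 × 10⁴.
668 ppm / 9.98 × 10⁴ = 6.69 × 10⁻³ ppm = 6.69 ppb.

6.69 ppb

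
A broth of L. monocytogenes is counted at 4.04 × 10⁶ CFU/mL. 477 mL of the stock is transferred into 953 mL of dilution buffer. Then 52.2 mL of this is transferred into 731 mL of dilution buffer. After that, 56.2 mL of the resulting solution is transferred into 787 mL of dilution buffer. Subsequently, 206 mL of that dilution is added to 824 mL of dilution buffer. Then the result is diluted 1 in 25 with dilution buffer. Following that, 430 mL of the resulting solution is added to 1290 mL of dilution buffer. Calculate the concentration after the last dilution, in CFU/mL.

Overall dilution factor = 2.998 × 15.00 × 15.00 × 5 × 25 × 4 = 3.37 × 10⁵.
4.04 × 10⁶ CFU/mL / 3.37 × 10⁵ = 12.0 CFU/mL.

12.0 CFU/mL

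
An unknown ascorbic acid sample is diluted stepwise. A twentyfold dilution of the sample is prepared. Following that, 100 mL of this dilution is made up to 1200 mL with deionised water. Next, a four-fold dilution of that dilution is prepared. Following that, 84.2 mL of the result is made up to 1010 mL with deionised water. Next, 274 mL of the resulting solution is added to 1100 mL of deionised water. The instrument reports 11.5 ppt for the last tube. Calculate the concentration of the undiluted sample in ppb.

664 ppb

Overall dilution factor = 20 × 12 × 4 × 12.00 × 5.015 = 5.77 × 10⁴.
Original = 11.5 ppt × 5.77 × 10⁴ = 6.64 × 10⁵ ppt = 664 ppb.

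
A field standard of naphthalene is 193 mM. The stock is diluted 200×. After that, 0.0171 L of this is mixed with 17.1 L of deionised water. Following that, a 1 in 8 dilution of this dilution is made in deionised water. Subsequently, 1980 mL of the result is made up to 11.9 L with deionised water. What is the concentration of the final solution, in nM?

Overall dilution factor = 200 × 1001 × 8 × 6.010 = 9.63 × 10⁶.
193 mM / 9.63 × 10⁶ = 2.01 × 10⁻⁵ mM = 20.1 nM.

20.1 nM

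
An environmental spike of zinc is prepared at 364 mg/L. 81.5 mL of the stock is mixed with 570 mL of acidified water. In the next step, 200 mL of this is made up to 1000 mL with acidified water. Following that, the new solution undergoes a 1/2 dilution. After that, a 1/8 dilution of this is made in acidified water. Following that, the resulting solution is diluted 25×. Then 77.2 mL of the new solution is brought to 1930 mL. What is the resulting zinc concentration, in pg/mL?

911 pg/mL

Overall dilution factor = 7.994 × 5 × 2 × 8 × 25 × 25 = 4.00 × 10⁵.
364 mg/L / 4.00 × 10⁵ = 9.11 × 10⁻⁴ mg/L = 911 pg/mL.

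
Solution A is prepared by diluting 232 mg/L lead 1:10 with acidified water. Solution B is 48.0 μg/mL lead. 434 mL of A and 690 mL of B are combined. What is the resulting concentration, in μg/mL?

C_A = 232 mg/L / 10 = 23.2 mg/L.
C_B = 48.0 μg/mL = 48.0 mg/L.
C_mix = (C_A·V_A + C_B·V_B)/(V_A + V_B) = (23.2×434 + 48.0×690) / 1124 = 38.4 mg/L = 38.4 μg/mL.

38.4 μg/mL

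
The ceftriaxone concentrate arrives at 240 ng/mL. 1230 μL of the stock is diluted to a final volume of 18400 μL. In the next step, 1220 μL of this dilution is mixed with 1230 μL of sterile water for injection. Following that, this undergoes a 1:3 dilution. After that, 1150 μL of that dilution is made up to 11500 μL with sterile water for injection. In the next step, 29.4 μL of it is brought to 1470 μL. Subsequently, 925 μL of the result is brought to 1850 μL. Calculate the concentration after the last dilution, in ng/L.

Overall dilution factor = 14.96 × 2.008 × 3 × 10 × 50 × 2 = 9.01 × 10⁴.
240 ng/mL / 9.01 × 10⁴ = 2.66 × 10⁻³ ng/mL = 2.66 ng/L.

2.66 ng/L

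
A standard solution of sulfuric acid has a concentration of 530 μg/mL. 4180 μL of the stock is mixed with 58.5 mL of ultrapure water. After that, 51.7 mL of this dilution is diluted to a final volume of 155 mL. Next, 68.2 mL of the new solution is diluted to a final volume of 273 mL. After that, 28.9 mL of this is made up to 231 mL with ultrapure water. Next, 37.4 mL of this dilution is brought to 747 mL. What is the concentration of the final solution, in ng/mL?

Overall dilution factor = 15.00 × 2.998 × 4.003 × 7.993 × 19.97 = 2.87 × 10⁴.
530 μg/mL / 2.87 × 10⁴ = 0.0184 μg/mL = 18.4 ng/mL.

18.4 ng/mL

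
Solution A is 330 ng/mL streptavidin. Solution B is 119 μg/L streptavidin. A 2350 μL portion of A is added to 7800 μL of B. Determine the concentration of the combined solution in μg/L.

C_B = 119 μg/L = 119 ng/mL.
C_mix = (C_A·V_A + C_B·V_B)/(V_A + V_B) = (330×2350 + 119×7800) / 10150 = 168 ng/mL = 168 μg/L.

168 μg/L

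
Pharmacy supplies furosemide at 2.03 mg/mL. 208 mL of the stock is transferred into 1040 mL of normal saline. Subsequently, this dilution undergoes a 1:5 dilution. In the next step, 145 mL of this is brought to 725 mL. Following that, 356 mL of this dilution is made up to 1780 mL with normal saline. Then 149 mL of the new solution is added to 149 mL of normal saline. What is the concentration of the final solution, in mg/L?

Overall dilution factor = 6 × 5 × 5 × 5 × 2 = 1500.
2.03 mg/mL / 1500 = 1.35 × 10⁻³ mg/mL = 1.35 mg/L.

1.35 mg/L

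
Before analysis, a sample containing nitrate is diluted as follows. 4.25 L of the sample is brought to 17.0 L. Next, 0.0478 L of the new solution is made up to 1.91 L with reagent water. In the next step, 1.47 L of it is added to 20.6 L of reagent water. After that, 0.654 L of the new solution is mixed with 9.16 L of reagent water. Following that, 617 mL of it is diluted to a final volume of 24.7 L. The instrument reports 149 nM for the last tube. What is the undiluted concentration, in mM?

Overall dilution factor = 4 × 39.96 × 15.01 × 15.01 × 40.03 = 1.44 × 10⁶.
Original = 149 nM × 1.44 × 10⁶ = 2.15 × 10⁸ nM = 215 mM.

215 mM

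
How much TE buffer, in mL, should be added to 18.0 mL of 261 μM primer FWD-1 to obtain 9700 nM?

9700 nM = 9.70 μM.
V₂ = C₁V₁/C₂ = 261 × 18.0 / 9.70 = 484 mL.
Diluent to add = V₂ − V₁ = 484 − 18.0 = 466 mL.

466 mL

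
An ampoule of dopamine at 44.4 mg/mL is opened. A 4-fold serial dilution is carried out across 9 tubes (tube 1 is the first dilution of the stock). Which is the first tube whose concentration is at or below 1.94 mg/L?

tube 8

Tube n has concentration 44.4 mg/mL / 4ⁿ.
Need 4ⁿ ≥ 44.4 mg/mL / 1.94 mg/L = 2.29 × 10⁴, so n ≥ 7.24.
First such tube: n = 8.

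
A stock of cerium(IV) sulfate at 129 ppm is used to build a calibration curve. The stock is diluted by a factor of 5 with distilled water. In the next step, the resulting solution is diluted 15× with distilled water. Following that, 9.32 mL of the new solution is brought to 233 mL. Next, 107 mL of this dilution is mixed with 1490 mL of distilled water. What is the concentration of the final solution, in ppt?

Overall dilution factor = 5 × 15 × 25 × 14.93 = 2.80 × 10⁴.
129 ppm / 2.80 × 10⁴ = 4.61 × 10⁻³ ppm = 4610 ppt.

4610 ppt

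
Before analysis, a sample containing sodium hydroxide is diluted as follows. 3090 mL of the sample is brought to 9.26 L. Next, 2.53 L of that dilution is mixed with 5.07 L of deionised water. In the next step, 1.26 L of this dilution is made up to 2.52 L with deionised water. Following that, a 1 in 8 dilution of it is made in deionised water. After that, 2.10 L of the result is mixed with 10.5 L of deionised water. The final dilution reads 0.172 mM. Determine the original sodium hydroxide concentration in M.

Overall dilution factor = 2.997 × 3.004 × 2 × 8 × 6 = 864.
Original = 0.172 mM × 864 = 149 mM = 0.149 M.

0.149 M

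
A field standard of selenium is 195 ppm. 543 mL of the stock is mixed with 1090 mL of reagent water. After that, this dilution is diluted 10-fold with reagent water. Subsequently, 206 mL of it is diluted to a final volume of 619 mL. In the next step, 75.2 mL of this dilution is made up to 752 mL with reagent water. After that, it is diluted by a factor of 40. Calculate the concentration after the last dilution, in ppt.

Overall dilution factor = 3.007 × 10 × 3.005 × 10 × 40 = 3.61 × 10⁴.
195 ppm / 3.61 × 10⁴ = 5.39 × 10⁻³ ppm = 5390 ppt.

5390 ppt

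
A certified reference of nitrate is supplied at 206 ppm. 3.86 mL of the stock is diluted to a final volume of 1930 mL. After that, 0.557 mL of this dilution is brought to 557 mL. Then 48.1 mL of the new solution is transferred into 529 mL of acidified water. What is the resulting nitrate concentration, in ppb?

Overall dilution factor = 500 × 1000 × 12.00 = 6.00 × 10⁶.
206 ppm / 6.00 × 10⁶ = 3.43 × 10⁻⁵ ppm = 0.0343 ppb.

0.0343 ppb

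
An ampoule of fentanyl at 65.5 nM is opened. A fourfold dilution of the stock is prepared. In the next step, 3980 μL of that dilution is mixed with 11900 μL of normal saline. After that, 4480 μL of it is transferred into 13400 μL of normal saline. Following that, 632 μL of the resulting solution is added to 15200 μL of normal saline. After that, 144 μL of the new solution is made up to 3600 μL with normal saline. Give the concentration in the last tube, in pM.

Overall dilution factor = 4 × 3.990 × 3.991 × 25.05 × 25 = 3.99 × 10⁴.
65.5 nM / 3.99 × 10⁴ = 1.64 × 10⁻³ nM = 1.64 pM.

1.64 pM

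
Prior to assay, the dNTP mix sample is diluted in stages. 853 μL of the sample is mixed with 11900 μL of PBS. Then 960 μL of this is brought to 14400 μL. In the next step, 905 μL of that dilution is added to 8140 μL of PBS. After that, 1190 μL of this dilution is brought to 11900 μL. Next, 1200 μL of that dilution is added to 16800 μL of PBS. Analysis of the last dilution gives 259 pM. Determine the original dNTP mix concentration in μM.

87.1 μM

Overall dilution factor = 14.95 × 15 × 9.994 × 10 × 15 = 3.36 × 10⁵.
Original = 259 pM × 3.36 × 10⁵ = 8.71 × 10⁷ pM = 87.1 μM.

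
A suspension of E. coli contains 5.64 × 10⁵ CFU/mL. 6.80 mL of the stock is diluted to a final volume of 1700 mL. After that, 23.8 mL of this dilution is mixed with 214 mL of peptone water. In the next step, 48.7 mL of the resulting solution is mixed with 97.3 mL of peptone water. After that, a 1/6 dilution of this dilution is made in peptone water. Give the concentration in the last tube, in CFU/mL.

Overall dilution factor = 250 × 9.992 × 2.998 × 6 = 4.49 × 10⁴.
5.64 × 10⁵ CFU/mL / 4.49 × 10⁴ = 12.6 CFU/mL.

12.6 CFU/mL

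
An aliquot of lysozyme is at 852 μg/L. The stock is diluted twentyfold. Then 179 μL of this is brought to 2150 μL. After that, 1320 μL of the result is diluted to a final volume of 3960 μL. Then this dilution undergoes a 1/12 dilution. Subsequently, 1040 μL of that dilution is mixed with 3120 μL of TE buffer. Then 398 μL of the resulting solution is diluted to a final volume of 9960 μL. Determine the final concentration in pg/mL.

Overall dilution factor = 20 × 12.01 × 3 × 12 × 4 × 25.03 = 8.66 × 10⁵.
852 μg/L / 8.66 × 10⁵ = 9.84 × 10⁻⁴ μg/L = 0.984 pg/mL.

0.984 pg/mL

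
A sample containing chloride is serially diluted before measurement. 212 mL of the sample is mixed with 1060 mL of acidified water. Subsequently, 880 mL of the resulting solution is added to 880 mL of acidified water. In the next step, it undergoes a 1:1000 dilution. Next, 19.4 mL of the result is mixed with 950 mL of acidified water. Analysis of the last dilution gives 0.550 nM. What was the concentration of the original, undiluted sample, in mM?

0.330 mM

Overall dilution factor = 6 × 2 × 1000 × 49.97 = 6.00 × 10⁵.
Original = 0.550 nM × 6.00 × 10⁵ = 3.30 × 10⁵ nM = 0.330 mM.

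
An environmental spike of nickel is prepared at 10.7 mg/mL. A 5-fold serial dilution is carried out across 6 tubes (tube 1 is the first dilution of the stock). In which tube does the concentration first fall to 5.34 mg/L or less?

Tube n has concentration 10.7 mg/mL / 5ⁿ.
Need 5ⁿ ≥ 10.7 mg/mL / 5.34 mg/L = 2004, so n ≥ 4.72.
First such tube: n = 5.

tube 5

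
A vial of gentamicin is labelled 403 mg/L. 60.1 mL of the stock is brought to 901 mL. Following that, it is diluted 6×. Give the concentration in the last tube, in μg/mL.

4.48 μg/mL

Overall dilution factor = 14.99 × 6 = 90.0.
403 mg/L / 90.0 = 4.48 mg/L = 4.48 μg/mL.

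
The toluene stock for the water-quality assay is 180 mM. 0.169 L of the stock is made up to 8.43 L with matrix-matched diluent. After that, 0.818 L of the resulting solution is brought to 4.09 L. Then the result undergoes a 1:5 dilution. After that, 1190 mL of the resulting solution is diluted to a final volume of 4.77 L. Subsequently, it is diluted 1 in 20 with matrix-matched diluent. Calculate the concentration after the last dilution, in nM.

1800 nM

Overall dilution factor = 49.88 × 5 × 5 × 4.008 × 20 = 10.00 × 10⁴.
180 mM / 10.00 × 10⁴ = 1.80 × 10⁻³ mM = 1800 nM.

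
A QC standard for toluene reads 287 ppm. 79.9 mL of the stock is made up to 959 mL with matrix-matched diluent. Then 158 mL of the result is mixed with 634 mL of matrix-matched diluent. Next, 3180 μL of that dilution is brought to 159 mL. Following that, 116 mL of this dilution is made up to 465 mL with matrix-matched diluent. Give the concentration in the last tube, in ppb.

23.8 ppb

Overall dilution factor = 12.00 × 5.013 × 50 × 4.009 = 1.21 × 10⁴.
287 ppm / 1.21 × 10⁴ = 0.0238 ppm = 23.8 ppb.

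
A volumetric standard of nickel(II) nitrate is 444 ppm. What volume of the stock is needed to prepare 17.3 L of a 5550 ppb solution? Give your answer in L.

0.216 L

5550 ppb = 5.55 ppm.
V₁ = C₂V₂/C₁ = 5.55 × 17.3 / 444 = 0.216 L.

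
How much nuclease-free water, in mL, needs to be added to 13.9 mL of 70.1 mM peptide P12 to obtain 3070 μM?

3070 μM = 3.07 mM.
V₂ = C₁V₁/C₂ = 70.1 × 13.9 / 3.07 = 317 mL.
Diluent to add = V₂ − V₁ = 317 − 13.9 = 303 mL.

303 mL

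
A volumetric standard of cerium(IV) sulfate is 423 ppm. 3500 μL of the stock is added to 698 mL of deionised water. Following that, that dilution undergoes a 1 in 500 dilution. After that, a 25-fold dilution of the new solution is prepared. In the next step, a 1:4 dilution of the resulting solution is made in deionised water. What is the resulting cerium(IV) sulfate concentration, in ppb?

Overall dilution factor = 200.4 × 500 × 25 × 4 = 1.00 × 10⁷.
423 ppm / 1.00 × 10⁷ = 4.22 × 10⁻⁵ ppm = 0.0422 ppb.

0.0422 ppb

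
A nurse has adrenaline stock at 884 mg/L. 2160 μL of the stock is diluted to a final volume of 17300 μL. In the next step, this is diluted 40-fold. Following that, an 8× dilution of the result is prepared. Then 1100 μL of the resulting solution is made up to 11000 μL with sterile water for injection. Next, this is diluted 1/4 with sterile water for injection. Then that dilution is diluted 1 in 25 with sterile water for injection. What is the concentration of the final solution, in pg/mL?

345 pg/mL

Overall dilution factor = 8.009 × 40 × 8 × 10 × 4 × 25 = 2.56 × 10⁶.
884 mg/L / 2.56 × 10⁶ = 3.45 × 10⁻⁴ mg/L = 345 pg/mL.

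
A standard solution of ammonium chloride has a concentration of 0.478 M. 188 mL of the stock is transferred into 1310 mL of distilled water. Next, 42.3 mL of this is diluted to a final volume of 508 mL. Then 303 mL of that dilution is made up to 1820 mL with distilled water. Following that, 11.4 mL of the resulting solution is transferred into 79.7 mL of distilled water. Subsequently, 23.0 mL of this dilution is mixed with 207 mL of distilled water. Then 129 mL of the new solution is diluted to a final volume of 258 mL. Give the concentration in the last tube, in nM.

5200 nM

Overall dilution factor = 7.968 × 12.01 × 6.007 × 7.991 × 10 × 2 = 9.19 × 10⁴.
0.478 M / 9.19 × 10⁴ = 5.20 × 10⁻⁶ M = 5200 nM.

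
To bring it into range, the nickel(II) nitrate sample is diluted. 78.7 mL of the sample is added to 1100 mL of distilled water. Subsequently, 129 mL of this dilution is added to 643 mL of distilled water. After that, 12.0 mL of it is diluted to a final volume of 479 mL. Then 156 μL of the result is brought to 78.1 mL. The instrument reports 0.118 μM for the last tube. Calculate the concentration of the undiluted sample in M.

Overall dilution factor = 14.98 × 5.984 × 39.92 × 500.6 = 1.79 × 10⁶.
Original = 0.118 μM × 1.79 × 10⁶ = 2.11 × 10⁵ μM = 0.211 M.

0.211 M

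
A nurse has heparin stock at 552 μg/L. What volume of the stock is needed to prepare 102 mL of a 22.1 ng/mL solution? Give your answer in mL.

4.08 mL

22.1 ng/mL = 22.1 μg/L.
V₁ = C₂V₂/C₁ = 22.1 × 102 / 552 = 4.08 mL.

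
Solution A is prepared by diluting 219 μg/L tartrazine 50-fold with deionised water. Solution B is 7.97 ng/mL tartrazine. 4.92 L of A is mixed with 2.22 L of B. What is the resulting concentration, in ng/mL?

C_A = 219 μg/L / 50 = 4.38 μg/L.
C_B = 7.97 ng/mL = 7.97 μg/L.
C_mix = (C_A·V_A + C_B·V_B)/(V_A + V_B) = (4.38×4.92 + 7.97×2.22) / 7.140 = 5.50 μg/L = 5.50 ng/mL.

5.50 ng/mL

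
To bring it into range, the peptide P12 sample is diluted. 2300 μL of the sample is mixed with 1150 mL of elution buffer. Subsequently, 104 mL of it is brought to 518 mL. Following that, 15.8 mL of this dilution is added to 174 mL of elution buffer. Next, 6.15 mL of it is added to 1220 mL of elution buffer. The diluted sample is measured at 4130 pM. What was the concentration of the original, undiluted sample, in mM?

Overall dilution factor = 501 × 4.981 × 12.01 × 199.4 = 5.98 × 10⁶.
Original = 4130 pM × 5.98 × 10⁶ = 2.47 × 10¹⁰ pM = 24.7 mM.

24.7 mM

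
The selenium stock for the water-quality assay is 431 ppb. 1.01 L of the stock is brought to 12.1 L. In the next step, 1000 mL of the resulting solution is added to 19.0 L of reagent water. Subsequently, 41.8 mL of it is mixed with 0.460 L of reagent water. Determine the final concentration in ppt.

150 ppt

Overall dilution factor = 11.98 × 20 × 12.00 = 2876.
431 ppb / 2876 = 0.150 ppb = 150 ppt.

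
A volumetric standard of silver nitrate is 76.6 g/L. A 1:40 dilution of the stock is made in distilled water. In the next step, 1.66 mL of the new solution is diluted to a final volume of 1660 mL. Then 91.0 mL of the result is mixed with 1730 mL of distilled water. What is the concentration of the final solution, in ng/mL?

95.7 ng/mL

Overall dilution factor = 40 × 1000 × 20.01 = 8.00 × 10⁵.
76.6 g/L / 8.00 × 10⁵ = 9.57 × 10⁻⁵ g/L = 95.7 ng/mL.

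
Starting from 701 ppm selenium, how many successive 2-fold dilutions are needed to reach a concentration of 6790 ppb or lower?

7

Need 2ⁿ ≥ 103, so n ≥ log(103)/log(2) = 6.69.
Minimum whole steps: n = 7.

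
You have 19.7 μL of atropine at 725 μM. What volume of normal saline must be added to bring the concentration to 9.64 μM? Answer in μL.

1460 μL

V₂ = C₁V₁/C₂ = 725 × 19.7 / 9.64 = 1482 μL.
Diluent to add = V₂ − V₁ = 1482 − 19.7 = 1460 μL.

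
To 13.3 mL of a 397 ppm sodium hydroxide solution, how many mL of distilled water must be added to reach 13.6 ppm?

V₂ = C₁V₁/C₂ = 397 × 13.3 / 13.6 = 388 mL.
Diluent to add = V₂ − V₁ = 388 − 13.3 = 375 mL.

375 mL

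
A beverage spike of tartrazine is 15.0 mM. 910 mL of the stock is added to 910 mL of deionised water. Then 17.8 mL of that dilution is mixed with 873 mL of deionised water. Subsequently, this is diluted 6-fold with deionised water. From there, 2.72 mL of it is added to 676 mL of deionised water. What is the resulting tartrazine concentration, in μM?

Overall dilution factor = 2 × 50.04 × 6 × 249.5 = 1.50 × 10⁵.
15.0 mM / 1.50 × 10⁵ = 1.00 × 10⁻⁴ mM = 0.100 μM.

0.100 μM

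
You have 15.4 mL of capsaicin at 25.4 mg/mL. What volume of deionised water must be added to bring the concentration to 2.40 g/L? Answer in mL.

2.40 g/L = 2.40 mg/mL.
V₂ = C₁V₁/C₂ = 25.4 × 15.4 / 2.40 = 163 mL.
Diluent to add = V₂ − V₁ = 163 − 15.4 = 148 mL.

148 mL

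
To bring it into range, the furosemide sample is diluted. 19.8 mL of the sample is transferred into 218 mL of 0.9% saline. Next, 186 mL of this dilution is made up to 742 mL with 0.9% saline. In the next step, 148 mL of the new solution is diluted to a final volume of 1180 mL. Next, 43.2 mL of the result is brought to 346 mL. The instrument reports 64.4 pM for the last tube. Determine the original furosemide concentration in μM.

0.197 μM

Overall dilution factor = 12.01 × 3.989 × 7.973 × 8.009 = 3059.
Original = 64.4 pM × 3059 = 1.97 × 10⁵ pM = 0.197 μM.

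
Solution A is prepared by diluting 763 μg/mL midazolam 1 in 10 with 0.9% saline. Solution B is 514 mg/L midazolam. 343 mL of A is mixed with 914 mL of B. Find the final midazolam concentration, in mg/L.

C_A = 763 μg/mL / 10 = 76.3 μg/mL.
C_B = 514 mg/L = 514 μg/mL.
C_mix = (C_A·V_A + C_B·V_B)/(V_A + V_B) = (76.3×343 + 514×914) / 1257 = 395 μg/mL = 395 mg/L.

395 mg/L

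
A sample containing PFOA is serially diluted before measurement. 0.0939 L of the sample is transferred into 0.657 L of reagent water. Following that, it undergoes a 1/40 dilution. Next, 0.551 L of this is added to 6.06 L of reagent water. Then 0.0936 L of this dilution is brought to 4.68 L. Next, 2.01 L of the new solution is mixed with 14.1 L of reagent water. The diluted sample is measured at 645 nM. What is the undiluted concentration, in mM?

Overall dilution factor = 7.997 × 40 × 12.00 × 50 × 8.015 = 1.54 × 10⁶.
Original = 645 nM × 1.54 × 10⁶ = 9.92 × 10⁸ nM = 992 mM.

992 mM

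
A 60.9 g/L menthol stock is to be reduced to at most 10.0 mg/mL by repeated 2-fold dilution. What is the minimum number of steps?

Need 2ⁿ ≥ 6.09, so n ≥ log(6.09)/log(2) = 2.61.
Minimum whole steps: n = 3.

3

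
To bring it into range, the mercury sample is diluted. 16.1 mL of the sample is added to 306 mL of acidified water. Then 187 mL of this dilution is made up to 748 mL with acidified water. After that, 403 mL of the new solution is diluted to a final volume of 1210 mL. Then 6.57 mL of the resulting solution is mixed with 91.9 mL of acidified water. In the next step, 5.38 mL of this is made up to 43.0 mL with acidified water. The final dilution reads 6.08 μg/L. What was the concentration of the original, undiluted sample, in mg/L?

175 mg/L

Overall dilution factor = 20.01 × 4 × 3.002 × 14.99 × 7.993 = 2.88 × 10⁴.
Original = 6.08 μg/L × 2.88 × 10⁴ = 1.75 × 10⁵ μg/L = 175 mg/L.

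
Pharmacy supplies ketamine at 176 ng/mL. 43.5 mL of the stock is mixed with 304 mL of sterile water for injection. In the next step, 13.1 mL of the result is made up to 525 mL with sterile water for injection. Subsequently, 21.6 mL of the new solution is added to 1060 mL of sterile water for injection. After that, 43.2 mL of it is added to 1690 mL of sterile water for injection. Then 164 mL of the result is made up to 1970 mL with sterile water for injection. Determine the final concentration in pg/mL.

0.0228 pg/mL

Overall dilution factor = 7.989 × 40.08 × 50.07 × 40.12 × 12.01 = 7.73 × 10⁶.
176 ng/mL / 7.73 × 10⁶ = 2.28 × 10⁻⁵ ng/mL = 0.0228 pg/mL.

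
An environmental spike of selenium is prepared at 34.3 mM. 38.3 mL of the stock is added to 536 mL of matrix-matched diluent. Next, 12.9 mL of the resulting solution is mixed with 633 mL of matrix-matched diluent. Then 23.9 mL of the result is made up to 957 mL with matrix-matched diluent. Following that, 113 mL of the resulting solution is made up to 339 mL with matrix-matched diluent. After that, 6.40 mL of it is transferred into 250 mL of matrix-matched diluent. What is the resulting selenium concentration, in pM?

Overall dilution factor = 14.99 × 50.07 × 40.04 × 3 × 40.06 = 3.61 × 10⁶.
34.3 mM / 3.61 × 10⁶ = 9.49 × 10⁻⁶ mM = 9490 pM.

9490 pM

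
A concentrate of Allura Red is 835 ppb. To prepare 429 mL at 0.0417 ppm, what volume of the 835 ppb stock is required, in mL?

0.0417 ppm = 41.7 ppb.
V₁ = C₂V₂/C₁ = 41.7 × 429 / 835 = 21.4 mL.

21.4 mL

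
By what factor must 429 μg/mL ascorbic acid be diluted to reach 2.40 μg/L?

1.79 × 10⁵

Factor = C₀/C_target = 429 μg/mL / 2.40 μg/L = 1.79 × 10⁵.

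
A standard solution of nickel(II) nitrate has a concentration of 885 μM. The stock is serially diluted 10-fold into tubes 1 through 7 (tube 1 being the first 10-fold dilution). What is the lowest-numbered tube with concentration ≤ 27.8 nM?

tube 5

Tube n has concentration 885 μM / 10ⁿ.
Need 10ⁿ ≥ 885 μM / 27.8 nM = 3.18 × 10⁴, so n ≥ 4.50.
First such tube: n = 5.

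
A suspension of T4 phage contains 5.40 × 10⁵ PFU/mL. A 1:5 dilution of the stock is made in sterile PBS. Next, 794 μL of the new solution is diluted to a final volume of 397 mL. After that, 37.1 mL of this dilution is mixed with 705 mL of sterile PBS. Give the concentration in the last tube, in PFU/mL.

Overall dilution factor = 5 × 500 × 20.00 = 5.00 × 10⁴.
5.40 × 10⁵ PFU/mL / 5.00 × 10⁴ = 10.8 PFU/mL.

10.8 PFU/mL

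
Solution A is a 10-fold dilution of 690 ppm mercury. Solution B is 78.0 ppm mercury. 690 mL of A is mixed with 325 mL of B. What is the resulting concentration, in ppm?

71.9 ppm

C_A = 690 ppm / 10 = 69.0 ppm.
C_mix = (C_A·V_A + C_B·V_B)/(V_A + V_B) = (69.0×690 + 78.0×325) / 1015 = 71.9 ppm.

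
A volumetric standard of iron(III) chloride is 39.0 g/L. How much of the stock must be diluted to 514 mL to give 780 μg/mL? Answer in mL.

10.3 mL

780 μg/mL = 0.780 g/L.
V₁ = C₂V₂/C₁ = 0.780 × 514 / 39.0 = 10.3 mL.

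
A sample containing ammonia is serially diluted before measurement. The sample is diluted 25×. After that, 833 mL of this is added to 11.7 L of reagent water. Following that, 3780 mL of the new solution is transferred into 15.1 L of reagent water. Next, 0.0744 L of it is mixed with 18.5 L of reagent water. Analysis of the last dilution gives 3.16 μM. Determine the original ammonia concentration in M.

Overall dilution factor = 25 × 15.05 × 4.995 × 249.7 = 4.69 × 10⁵.
Original = 3.16 μM × 4.69 × 10⁵ = 1.48 × 10⁶ μM = 1.48 M.

1.48 M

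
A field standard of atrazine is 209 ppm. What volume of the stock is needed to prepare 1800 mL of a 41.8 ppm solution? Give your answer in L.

0.360 L

V₁ = C₂V₂/C₁ = 41.8 × 1800 / 209 = 360 mL = 0.360 L.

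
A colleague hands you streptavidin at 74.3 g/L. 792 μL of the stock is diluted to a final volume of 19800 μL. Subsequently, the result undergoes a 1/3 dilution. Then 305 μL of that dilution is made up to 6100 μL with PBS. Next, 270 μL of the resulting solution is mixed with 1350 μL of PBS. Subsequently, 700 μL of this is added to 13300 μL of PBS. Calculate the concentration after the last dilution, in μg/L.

Overall dilution factor = 25 × 3 × 20 × 6 × 20 = 1.80 × 10⁵.
74.3 g/L / 1.80 × 10⁵ = 4.13 × 10⁻⁴ g/L = 413 μg/L.

413 μg/L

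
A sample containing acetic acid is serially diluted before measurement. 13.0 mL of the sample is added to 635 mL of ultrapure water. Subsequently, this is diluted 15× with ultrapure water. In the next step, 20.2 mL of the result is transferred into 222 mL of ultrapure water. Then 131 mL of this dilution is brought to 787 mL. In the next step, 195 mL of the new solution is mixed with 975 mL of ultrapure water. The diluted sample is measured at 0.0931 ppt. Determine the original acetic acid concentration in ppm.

Overall dilution factor = 49.85 × 15 × 11.99 × 6.008 × 6 = 3.23 × 10⁵.
Original = 0.0931 ppt × 3.23 × 10⁵ = 3.01 × 10⁴ ppt = 0.0301 ppm.

0.0301 ppm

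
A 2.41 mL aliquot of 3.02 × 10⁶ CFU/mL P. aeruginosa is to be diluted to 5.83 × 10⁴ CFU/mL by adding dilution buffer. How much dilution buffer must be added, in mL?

122 mL

V₂ = C₁V₁/C₂ = 3.02 × 10⁶ × 2.41 / 5.83 × 10⁴ = 125 mL.
Diluent to add = V₂ − V₁ = 125 − 2.41 = 122 mL.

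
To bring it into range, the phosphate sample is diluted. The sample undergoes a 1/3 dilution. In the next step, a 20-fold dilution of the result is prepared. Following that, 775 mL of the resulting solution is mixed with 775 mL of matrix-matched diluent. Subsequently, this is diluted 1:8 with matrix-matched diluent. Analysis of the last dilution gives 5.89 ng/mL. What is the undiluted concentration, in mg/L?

Overall dilution factor = 3 × 20 × 2 × 8 = 960.
Original = 5.89 ng/mL × 960 = 5654 ng/mL = 5.65 mg/L.

5.65 mg/L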